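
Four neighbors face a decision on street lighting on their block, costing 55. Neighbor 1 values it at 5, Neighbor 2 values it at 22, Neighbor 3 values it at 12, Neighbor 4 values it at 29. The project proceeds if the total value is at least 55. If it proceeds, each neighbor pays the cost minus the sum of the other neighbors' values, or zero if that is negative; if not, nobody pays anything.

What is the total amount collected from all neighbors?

25

Total value 68 ≥ cost 55, so it is built.
Neighbor 1: others sum to 63; max(0, 55 - 63) = 0.
Neighbor 2: others sum to 46; max(0, 55 - 46) = 9.
Neighbor 3: others sum to 56; max(0, 55 - 56) = 0.
Neighbor 4: others sum to 39; max(0, 55 - 39) = 16.
Total collected = 0 + 9 + 0 + 16 = 25.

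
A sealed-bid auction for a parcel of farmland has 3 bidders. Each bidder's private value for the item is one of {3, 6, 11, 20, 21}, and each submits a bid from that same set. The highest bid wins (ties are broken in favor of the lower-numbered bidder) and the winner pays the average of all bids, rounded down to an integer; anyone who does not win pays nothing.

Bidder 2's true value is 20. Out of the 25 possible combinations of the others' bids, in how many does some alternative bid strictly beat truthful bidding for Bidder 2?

12

Others bid (3, 3): truth gives 12; bid 6 gives 16 > 12. Violating.
Others bid (3, 6): truth gives 11; bid 6 gives 15 > 11. Violating.
Others bid (3, 11): truth gives 9; bid 11 gives 12 > 9. Violating.
Others bid (3, 21): truth gives 0; bid 21 gives 5 > 0. Violating.
Others bid (3, 20): truth gives 6; no alternative beats it.
Others bid (6, 20): truth gives 5; no alternative beats it.
(Checking all 25 profiles: 12 have a profitable deviation, 13 do not.)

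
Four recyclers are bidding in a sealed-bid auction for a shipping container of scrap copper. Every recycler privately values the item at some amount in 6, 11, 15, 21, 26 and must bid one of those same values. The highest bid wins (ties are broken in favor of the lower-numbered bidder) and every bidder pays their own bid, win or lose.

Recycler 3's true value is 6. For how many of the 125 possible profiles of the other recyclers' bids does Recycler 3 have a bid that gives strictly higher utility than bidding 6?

Others bid (6, 6, 6): truth gives -6; bid 11 gives -5 > -6. Violating.
Others bid (6, 6, 11): truth gives -6; bid 11 gives -5 > -6. Violating.
Others bid (6, 6, 15): truth gives -6; no alternative beats it.
Others bid (6, 6, 21): truth gives -6; no alternative beats it.
(Checking all 125 profiles: 2 have a profitable deviation, 123 do not.)

2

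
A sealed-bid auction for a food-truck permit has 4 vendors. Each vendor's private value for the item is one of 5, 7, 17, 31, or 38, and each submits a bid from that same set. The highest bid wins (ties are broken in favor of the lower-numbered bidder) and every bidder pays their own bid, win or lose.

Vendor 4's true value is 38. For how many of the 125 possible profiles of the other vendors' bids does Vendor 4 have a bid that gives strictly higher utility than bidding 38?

Others bid (5, 5, 5): truth gives 0; bid 7 gives 31 > 0. Violating.
Others bid (5, 5, 7): truth gives 0; bid 17 gives 21 > 0. Violating.
Others bid (5, 5, 17): truth gives 0; bid 31 gives 7 > 0. Violating.
Others bid (5, 5, 38): truth gives -38; bid 5 gives -5 > -38. Violating.
Others bid (5, 5, 31): truth gives 0; no alternative beats it.
Others bid (5, 7, 31): truth gives 0; no alternative beats it.
(Checking all 125 profiles: 88 have a profitable deviation, 37 do not.)

88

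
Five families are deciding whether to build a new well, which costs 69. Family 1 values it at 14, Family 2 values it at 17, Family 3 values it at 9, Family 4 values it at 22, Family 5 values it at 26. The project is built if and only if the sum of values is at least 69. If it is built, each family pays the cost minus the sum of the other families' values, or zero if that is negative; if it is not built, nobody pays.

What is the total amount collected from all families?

10

Total value 88 ≥ cost 69, so it is built.
Family 1: others sum to 74; max(0, 69 - 74) = 0.
Family 2: others sum to 71; max(0, 69 - 71) = 0.
Family 3: others sum to 79; max(0, 69 - 79) = 0.
Family 4: others sum to 66; max(0, 69 - 66) = 3.
Family 5: others sum to 62; max(0, 69 - 62) = 7.
Total collected = 0 + 0 + 0 + 3 + 7 = 10.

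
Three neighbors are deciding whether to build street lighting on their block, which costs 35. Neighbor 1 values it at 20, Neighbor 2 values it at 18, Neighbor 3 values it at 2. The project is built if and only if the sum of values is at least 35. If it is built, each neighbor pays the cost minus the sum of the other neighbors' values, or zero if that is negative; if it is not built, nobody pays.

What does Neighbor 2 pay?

Total value 40 ≥ cost 35, so the project is built.
The other neighbors' values sum to 22.
Cost minus that sum is 35 - 22 = 13.

13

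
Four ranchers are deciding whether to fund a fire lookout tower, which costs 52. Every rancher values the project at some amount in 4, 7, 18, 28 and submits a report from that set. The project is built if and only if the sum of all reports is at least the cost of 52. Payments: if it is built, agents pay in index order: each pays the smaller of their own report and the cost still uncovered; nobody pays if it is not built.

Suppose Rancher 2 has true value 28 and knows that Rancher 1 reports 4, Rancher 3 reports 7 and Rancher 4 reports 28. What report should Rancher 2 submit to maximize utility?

Report 4: project not built, utility 0.
Report 7: project not built, utility 0.
Report 18: project built, pays 18, utility 28 - 18 = 10.
Report 28: project built, pays 28, utility 28 - 28 = 0.
The best choice is 18 with utility 10.

18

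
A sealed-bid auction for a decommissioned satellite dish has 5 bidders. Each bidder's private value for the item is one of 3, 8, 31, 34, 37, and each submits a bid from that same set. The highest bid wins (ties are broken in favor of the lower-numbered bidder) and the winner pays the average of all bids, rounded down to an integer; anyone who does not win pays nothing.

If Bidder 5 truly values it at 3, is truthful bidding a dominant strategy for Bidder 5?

Yes

Check each profile of the others' bids and compare truth against every alternative bid.
Others bid (3, 3, 3, 3): truth gives 0, best alternative gives -1.
Others bid (3, 3, 3, 8): truth gives 0, best alternative gives 0.
Others bid (3, 3, 3, 31): truth gives 0, best alternative gives 0.
Others bid (3, 3, 3, 34): truth gives 0, best alternative gives 0.
Others bid (3, 3, 3, 37): truth gives 0, best alternative gives 0.
Others bid (3, 3, 8, 3): truth gives 0, best alternative gives 0.
(Remaining 619 profiles checked similarly; truth is weakly best in each.)
In every case the truthful bid is at least as good as any alternative, so it is a dominant strategy.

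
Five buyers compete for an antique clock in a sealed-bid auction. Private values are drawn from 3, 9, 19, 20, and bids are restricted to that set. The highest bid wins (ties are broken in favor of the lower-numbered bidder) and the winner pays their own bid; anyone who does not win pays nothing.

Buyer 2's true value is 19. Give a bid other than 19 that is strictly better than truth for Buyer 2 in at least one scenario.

Suppose Buyer 1 bids 3, Buyer 3 bids 3, Buyer 4 bids 3 and Buyer 5 bids 3.
Bid 19: wins, pays 19, utility 19 - 19 = 0.
Bid 9: wins, pays 9, utility 19 - 9 = 10.
So bidding 9 beats truth here (10 > 0).

9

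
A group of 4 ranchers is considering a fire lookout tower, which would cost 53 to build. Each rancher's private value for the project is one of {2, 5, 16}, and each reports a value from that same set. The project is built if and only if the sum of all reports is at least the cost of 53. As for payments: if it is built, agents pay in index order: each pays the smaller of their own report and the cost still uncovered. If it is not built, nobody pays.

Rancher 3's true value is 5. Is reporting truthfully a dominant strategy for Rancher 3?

Check each profile of the others' reports and compare truth against every alternative report.
Others report (2, 2, 2): truth gives 0, best alternative gives 0.
Others report (2, 2, 5): truth gives 0, best alternative gives 0.
Others report (2, 2, 16): truth gives 0, best alternative gives 0.
Others report (2, 5, 2): truth gives 0, best alternative gives 0.
Others report (2, 5, 5): truth gives 0, best alternative gives 0.
Others report (2, 5, 16): truth gives 0, best alternative gives 0.
(Remaining 21 profiles checked similarly; truth is weakly best in each.)
In every case the truthful report is at least as good as any alternative, so it is a dominant strategy.

Yes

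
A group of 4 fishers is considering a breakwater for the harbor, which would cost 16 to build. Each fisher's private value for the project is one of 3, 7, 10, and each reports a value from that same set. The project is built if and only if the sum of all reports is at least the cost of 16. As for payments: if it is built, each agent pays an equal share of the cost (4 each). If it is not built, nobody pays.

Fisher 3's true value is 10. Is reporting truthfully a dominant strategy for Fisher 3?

Yes

Check each profile of the others' reports and compare truth against every alternative report.
Others report (3, 3, 3): truth gives 6, best alternative gives 6.
Others report (3, 3, 7): truth gives 6, best alternative gives 6.
Others report (3, 3, 10): truth gives 6, best alternative gives 6.
Others report (3, 7, 3): truth gives 6, best alternative gives 6.
Others report (3, 7, 7): truth gives 6, best alternative gives 6.
Others report (3, 7, 10): truth gives 6, best alternative gives 6.
(Remaining 21 profiles checked similarly; truth is weakly best in each.)
In every case the truthful report is at least as good as any alternative, so it is a dominant strategy.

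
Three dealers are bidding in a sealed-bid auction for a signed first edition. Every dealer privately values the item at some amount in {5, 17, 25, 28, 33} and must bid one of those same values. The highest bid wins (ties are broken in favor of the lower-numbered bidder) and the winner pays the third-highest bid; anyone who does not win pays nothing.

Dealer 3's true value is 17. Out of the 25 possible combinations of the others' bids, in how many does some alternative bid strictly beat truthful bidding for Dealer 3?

Others bid (5, 17): truth gives 0; bid 25 gives 12 > 0. Violating.
Others bid (5, 25): truth gives 0; bid 28 gives 12 > 0. Violating.
Others bid (5, 28): truth gives 0; bid 33 gives 12 > 0. Violating.
Others bid (17, 5): truth gives 0; bid 25 gives 12 > 0. Violating.
Others bid (5, 5): truth gives 12; no alternative beats it.
Others bid (5, 33): truth gives 0; no alternative beats it.
(Checking all 25 profiles: 6 have a profitable deviation, 19 do not.)

6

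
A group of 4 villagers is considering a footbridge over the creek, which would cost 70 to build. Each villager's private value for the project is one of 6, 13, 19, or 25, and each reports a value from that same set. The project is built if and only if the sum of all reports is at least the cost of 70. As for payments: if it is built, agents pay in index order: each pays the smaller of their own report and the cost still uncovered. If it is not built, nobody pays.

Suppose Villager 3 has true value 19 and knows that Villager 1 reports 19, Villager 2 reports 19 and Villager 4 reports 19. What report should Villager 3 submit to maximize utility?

Report 6: project not built, utility 0.
Report 13: project built, pays 13, utility 19 - 13 = 6.
Report 19: project built, pays 19, utility 19 - 19 = 0.
Report 25: project built, pays 25, utility 19 - 25 = -6.
The best choice is 13 with utility 6.

13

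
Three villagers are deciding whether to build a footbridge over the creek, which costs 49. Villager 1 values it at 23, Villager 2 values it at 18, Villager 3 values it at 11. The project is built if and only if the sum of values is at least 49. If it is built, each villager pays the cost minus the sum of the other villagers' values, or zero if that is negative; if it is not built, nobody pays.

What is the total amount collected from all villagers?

Total value 52 ≥ cost 49, so it is built.
Villager 1: others sum to 29; max(0, 49 - 29) = 20.
Villager 2: others sum to 34; max(0, 49 - 34) = 15.
Villager 3: others sum to 41; max(0, 49 - 41) = 8.
Total collected = 20 + 15 + 8 = 43.

43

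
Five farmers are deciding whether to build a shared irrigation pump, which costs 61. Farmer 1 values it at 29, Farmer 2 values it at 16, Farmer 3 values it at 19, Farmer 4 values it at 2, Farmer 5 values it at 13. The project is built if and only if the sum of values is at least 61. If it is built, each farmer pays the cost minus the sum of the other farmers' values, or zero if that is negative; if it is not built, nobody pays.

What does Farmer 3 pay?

1

Total value 79 ≥ cost 61, so the project is built.
The other farmers' values sum to 60.
Cost minus that sum is 61 - 60 = 1.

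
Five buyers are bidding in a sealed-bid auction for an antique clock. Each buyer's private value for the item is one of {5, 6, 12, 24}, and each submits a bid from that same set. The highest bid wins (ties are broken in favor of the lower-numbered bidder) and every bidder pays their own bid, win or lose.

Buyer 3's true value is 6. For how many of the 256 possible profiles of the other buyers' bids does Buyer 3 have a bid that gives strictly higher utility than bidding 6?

252

Others bid (5, 5, 5, 12): truth gives -6; bid 5 gives -5 > -6. Violating.
Others bid (5, 5, 5, 24): truth gives -6; bid 5 gives -5 > -6. Violating.
Others bid (5, 5, 6, 12): truth gives -6; bid 5 gives -5 > -6. Violating.
Others bid (5, 5, 6, 24): truth gives -6; bid 5 gives -5 > -6. Violating.
Others bid (5, 5, 5, 5): truth gives 0; no alternative beats it.
Others bid (5, 5, 5, 6): truth gives 0; no alternative beats it.
(Checking all 256 profiles: 252 have a profitable deviation, 4 do not.)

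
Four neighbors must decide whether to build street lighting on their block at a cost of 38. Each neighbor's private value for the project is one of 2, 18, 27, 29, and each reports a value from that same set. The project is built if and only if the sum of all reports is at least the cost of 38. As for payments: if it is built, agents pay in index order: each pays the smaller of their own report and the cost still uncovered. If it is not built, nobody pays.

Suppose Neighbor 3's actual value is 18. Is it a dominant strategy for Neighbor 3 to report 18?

No

Consider the case where Neighbor 1 reports 2, Neighbor 2 reports 18 and Neighbor 4 reports 18.
Truthful report 18: project built, pays 18, utility 18 - 18 = 0.
Report 2 instead: project built, pays 2, utility 18 - 2 = 16.
Since 16 > 0, reporting 2 is strictly better here, so truthful reporting is not dominant.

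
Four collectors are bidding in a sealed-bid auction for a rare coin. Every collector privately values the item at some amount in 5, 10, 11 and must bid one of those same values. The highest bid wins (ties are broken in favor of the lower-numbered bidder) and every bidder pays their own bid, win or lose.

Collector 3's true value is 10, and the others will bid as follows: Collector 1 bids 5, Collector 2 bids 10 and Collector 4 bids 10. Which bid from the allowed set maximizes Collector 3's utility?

Bid 5: loses but pays 5, utility -5.
Bid 10: loses but pays 10, utility -10.
Bid 11: wins, pays 11, utility 10 - 11 = -1.
The best choice is 11 with utility -1.

11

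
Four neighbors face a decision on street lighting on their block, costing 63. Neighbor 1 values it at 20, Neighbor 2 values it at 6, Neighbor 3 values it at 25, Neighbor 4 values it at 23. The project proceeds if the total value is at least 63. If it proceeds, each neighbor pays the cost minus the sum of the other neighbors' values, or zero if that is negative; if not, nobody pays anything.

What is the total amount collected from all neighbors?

35

Total value 74 ≥ cost 63, so it is built.
Neighbor 1: others sum to 54; max(0, 63 - 54) = 9.
Neighbor 2: others sum to 68; max(0, 63 - 68) = 0.
Neighbor 3: others sum to 49; max(0, 63 - 49) = 14.
Neighbor 4: others sum to 51; max(0, 63 - 51) = 12.
Total collected = 9 + 0 + 14 + 12 = 35.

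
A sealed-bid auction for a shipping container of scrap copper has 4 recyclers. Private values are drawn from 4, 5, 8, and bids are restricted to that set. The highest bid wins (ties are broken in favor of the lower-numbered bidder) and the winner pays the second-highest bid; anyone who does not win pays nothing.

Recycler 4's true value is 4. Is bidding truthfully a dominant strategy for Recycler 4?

Check each profile of the others' bids and compare truth against every alternative bid.
Others bid (4, 4, 4): truth gives 0, best alternative gives 0.
Others bid (4, 4, 5): truth gives 0, best alternative gives 0.
Others bid (4, 4, 8): truth gives 0, best alternative gives 0.
Others bid (4, 5, 4): truth gives 0, best alternative gives 0.
Others bid (4, 5, 5): truth gives 0, best alternative gives 0.
Others bid (4, 5, 8): truth gives 0, best alternative gives 0.
(Remaining 21 profiles checked similarly; truth is weakly best in each.)
In every case the truthful bid is at least as good as any alternative, so it is a dominant strategy.

Yes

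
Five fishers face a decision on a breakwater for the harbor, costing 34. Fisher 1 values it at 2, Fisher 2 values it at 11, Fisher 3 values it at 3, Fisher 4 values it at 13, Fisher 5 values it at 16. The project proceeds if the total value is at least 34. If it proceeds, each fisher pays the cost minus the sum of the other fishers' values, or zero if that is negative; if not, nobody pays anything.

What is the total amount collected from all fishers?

Total value 45 ≥ cost 34, so it is built.
Fisher 1: others sum to 43; max(0, 34 - 43) = 0.
Fisher 2: others sum to 34; max(0, 34 - 34) = 0.
Fisher 3: others sum to 42; max(0, 34 - 42) = 0.
Fisher 4: others sum to 32; max(0, 34 - 32) = 2.
Fisher 5: others sum to 29; max(0, 34 - 29) = 5.
Total collected = 0 + 0 + 0 + 2 + 5 = 7.

7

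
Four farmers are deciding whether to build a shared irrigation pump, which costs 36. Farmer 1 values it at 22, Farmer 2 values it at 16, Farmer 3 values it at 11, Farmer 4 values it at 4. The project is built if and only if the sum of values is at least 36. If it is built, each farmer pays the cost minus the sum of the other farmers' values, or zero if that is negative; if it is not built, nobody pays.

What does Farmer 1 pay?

5

Total value 53 ≥ cost 36, so the project is built.
The other farmers' values sum to 31.
Cost minus that sum is 36 - 31 = 5.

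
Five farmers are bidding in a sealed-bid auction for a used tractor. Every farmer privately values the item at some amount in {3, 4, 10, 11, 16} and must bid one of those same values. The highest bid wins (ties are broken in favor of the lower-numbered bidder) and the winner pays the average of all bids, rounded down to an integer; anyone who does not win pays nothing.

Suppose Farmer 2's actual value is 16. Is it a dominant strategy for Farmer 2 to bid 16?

Consider the case where Farmer 1 bids 3, Farmer 3 bids 3, Farmer 4 bids 3 and Farmer 5 bids 3.
Truthful bid 16: wins, pays 5, utility 16 - 5 = 11.
Bid 4 instead: wins, pays 3, utility 16 - 3 = 13.
Since 13 > 11, bidding 4 is strictly better here, so truthful bidding is not dominant.

No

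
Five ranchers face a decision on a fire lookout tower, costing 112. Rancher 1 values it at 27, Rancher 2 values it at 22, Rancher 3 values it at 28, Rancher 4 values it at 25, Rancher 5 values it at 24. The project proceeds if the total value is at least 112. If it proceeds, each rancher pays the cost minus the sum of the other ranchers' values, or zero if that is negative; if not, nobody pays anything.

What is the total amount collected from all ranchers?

56

Total value 126 ≥ cost 112, so it is built.
Rancher 1: others sum to 99; max(0, 112 - 99) = 13.
Rancher 2: others sum to 104; max(0, 112 - 104) = 8.
Rancher 3: others sum to 98; max(0, 112 - 98) = 14.
Rancher 4: others sum to 101; max(0, 112 - 101) = 11.
Rancher 5: others sum to 102; max(0, 112 - 102) = 10.
Total collected = 13 + 8 + 14 + 11 + 10 = 56.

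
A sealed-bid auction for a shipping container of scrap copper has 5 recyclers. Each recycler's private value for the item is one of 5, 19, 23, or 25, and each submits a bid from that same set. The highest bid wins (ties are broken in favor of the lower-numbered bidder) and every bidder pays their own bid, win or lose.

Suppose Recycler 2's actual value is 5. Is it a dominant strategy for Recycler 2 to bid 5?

Yes

Check each profile of the others' bids and compare truth against every alternative bid.
Others bid (5, 5, 5, 25): truth gives -5, best alternative gives -19.
Others bid (5, 5, 19, 25): truth gives -5, best alternative gives -19.
Others bid (5, 5, 23, 25): truth gives -5, best alternative gives -19.
Others bid (5, 5, 25, 5): truth gives -5, best alternative gives -19.
Others bid (5, 5, 25, 19): truth gives -5, best alternative gives -19.
Others bid (5, 5, 25, 23): truth gives -5, best alternative gives -19.
(Remaining 250 profiles checked similarly; truth is weakly best in each.)
In every case the truthful bid is at least as good as any alternative, so it is a dominant strategy.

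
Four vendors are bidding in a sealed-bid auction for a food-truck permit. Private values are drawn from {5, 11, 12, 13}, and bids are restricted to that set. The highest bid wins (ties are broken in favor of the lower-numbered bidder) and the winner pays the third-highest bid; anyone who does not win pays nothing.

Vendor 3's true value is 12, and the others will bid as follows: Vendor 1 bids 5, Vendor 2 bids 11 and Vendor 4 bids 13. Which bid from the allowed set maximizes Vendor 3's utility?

13

Bid 5: loses, pays 0, utility 0.
Bid 11: loses, pays 0, utility 0.
Bid 12: loses, pays 0, utility 0.
Bid 13: wins, pays 11, utility 12 - 11 = 1.
The best choice is 13 with utility 1.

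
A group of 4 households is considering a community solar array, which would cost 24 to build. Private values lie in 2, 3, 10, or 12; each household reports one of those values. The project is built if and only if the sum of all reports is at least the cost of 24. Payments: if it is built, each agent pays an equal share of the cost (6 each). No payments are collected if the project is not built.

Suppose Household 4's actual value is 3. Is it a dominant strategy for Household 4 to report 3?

Check each profile of the others' reports and compare truth against every alternative report.
Others report (2, 10, 10): truth gives -3, best alternative gives -3.
Others report (2, 10, 12): truth gives -3, best alternative gives -3.
Others report (2, 12, 10): truth gives -3, best alternative gives -3.
Others report (2, 12, 12): truth gives -3, best alternative gives -3.
Others report (3, 10, 10): truth gives -3, best alternative gives -3.
Others report (3, 10, 12): truth gives -3, best alternative gives -3.
(Remaining 58 profiles checked similarly; truth is weakly best in each.)
In every case the truthful report is at least as good as any alternative, so it is a dominant strategy.

Yes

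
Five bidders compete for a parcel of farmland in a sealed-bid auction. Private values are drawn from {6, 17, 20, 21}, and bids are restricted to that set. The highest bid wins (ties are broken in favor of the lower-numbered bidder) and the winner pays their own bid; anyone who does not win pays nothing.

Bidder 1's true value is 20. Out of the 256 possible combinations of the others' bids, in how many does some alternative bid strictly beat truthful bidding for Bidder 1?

16

Others bid (6, 6, 6, 6): truth gives 0; bid 6 gives 14 > 0. Violating.
Others bid (6, 6, 6, 17): truth gives 0; bid 17 gives 3 > 0. Violating.
Others bid (6, 6, 17, 6): truth gives 0; bid 17 gives 3 > 0. Violating.
Others bid (6, 6, 17, 17): truth gives 0; bid 17 gives 3 > 0. Violating.
Others bid (6, 6, 6, 20): truth gives 0; no alternative beats it.
Others bid (6, 6, 6, 21): truth gives 0; no alternative beats it.
(Checking all 256 profiles: 16 have a profitable deviation, 240 do not.)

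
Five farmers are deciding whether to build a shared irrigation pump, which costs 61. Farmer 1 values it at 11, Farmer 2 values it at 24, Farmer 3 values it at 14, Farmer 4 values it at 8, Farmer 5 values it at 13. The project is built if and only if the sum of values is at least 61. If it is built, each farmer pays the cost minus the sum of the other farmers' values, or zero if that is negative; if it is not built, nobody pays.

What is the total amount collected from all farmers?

26

Total value 70 ≥ cost 61, so it is built.
Farmer 1: others sum to 59; max(0, 61 - 59) = 2.
Farmer 2: others sum to 46; max(0, 61 - 46) = 15.
Farmer 3: others sum to 56; max(0, 61 - 56) = 5.
Farmer 4: others sum to 62; max(0, 61 - 62) = 0.
Farmer 5: others sum to 57; max(0, 61 - 57) = 4.
Total collected = 2 + 15 + 5 + 0 + 4 = 26.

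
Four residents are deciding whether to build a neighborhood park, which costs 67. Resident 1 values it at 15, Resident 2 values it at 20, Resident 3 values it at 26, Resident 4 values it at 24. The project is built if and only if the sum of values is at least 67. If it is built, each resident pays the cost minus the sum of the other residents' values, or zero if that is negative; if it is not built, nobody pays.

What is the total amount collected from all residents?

16

Total value 85 ≥ cost 67, so it is built.
Resident 1: others sum to 70; max(0, 67 - 70) = 0.
Resident 2: others sum to 65; max(0, 67 - 65) = 2.
Resident 3: others sum to 59; max(0, 67 - 59) = 8.
Resident 4: others sum to 61; max(0, 67 - 61) = 6.
Total collected = 0 + 2 + 8 + 6 = 16.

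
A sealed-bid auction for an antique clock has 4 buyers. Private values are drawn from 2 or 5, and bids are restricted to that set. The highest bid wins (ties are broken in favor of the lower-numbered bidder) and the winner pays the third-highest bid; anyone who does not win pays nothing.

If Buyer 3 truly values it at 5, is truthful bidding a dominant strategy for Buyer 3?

Yes

Check each profile of the others' bids and compare truth against every alternative bid.
Others bid (2, 2, 2): truth gives 3, best alternative gives 0.
Others bid (2, 2, 5): truth gives 3, best alternative gives 0.
Others bid (2, 5, 2): truth gives 0, best alternative gives 0.
Others bid (2, 5, 5): truth gives 0, best alternative gives 0.
Others bid (5, 2, 2): truth gives 0, best alternative gives 0.
Others bid (5, 2, 5): truth gives 0, best alternative gives 0.
(Remaining 2 profiles checked similarly; truth is weakly best in each.)
In every case the truthful bid is at least as good as any alternative, so it is a dominant strategy.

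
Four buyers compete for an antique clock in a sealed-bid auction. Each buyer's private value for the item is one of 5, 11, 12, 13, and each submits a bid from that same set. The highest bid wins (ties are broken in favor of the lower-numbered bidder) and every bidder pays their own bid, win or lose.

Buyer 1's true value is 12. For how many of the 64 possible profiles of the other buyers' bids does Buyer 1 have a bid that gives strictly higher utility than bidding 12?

45

Others bid (5, 5, 5): truth gives 0; bid 5 gives 7 > 0. Violating.
Others bid (5, 5, 11): truth gives 0; bid 11 gives 1 > 0. Violating.
Others bid (5, 5, 13): truth gives -12; bid 13 gives -1 > -12. Violating.
Others bid (5, 11, 5): truth gives 0; bid 11 gives 1 > 0. Violating.
Others bid (5, 5, 12): truth gives 0; no alternative beats it.
Others bid (5, 11, 12): truth gives 0; no alternative beats it.
(Checking all 64 profiles: 45 have a profitable deviation, 19 do not.)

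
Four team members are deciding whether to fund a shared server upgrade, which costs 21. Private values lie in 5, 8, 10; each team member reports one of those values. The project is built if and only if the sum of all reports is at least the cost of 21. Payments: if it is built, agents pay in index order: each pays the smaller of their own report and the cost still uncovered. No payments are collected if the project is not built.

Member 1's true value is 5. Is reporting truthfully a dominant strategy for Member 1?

Check each profile of the others' reports and compare truth against every alternative report.
Others report (5, 5, 5): truth gives 0, best alternative gives -3.
Others report (5, 5, 8): truth gives 0, best alternative gives -3.
Others report (5, 5, 10): truth gives 0, best alternative gives -3.
Others report (5, 8, 5): truth gives 0, best alternative gives -3.
Others report (5, 8, 8): truth gives 0, best alternative gives -3.
Others report (5, 8, 10): truth gives 0, best alternative gives -3.
(Remaining 21 profiles checked similarly; truth is weakly best in each.)
In every case the truthful report is at least as good as any alternative, so it is a dominant strategy.

Yes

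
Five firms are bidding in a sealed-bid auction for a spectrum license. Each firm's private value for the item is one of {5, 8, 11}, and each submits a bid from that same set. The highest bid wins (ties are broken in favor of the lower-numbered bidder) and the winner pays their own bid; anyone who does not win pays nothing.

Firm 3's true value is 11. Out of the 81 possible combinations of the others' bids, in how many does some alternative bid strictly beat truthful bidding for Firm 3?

4

Others bid (5, 5, 5, 5): truth gives 0; bid 8 gives 3 > 0. Violating.
Others bid (5, 5, 5, 8): truth gives 0; bid 8 gives 3 > 0. Violating.
Others bid (5, 5, 8, 5): truth gives 0; bid 8 gives 3 > 0. Violating.
Others bid (5, 5, 8, 8): truth gives 0; bid 8 gives 3 > 0. Violating.
Others bid (5, 5, 5, 11): truth gives 0; no alternative beats it.
Others bid (5, 5, 8, 11): truth gives 0; no alternative beats it.
(Checking all 81 profiles: 4 have a profitable deviation, 77 do not.)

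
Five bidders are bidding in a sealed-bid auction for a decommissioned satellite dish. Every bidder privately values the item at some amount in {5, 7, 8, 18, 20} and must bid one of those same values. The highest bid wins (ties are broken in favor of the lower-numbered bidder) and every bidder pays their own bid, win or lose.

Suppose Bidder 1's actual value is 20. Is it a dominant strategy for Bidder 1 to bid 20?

Consider the case where Bidder 2 bids 5, Bidder 3 bids 5, Bidder 4 bids 5 and Bidder 5 bids 5.
Truthful bid 20: wins, pays 20, utility 20 - 20 = 0.
Bid 5 instead: wins, pays 5, utility 20 - 5 = 15.
Since 15 > 0, bidding 5 is strictly better here, so truthful bidding is not dominant.

No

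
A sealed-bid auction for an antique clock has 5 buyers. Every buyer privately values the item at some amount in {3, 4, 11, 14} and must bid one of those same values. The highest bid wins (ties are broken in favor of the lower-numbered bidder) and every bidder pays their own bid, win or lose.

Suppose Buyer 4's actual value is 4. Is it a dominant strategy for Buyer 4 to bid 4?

No

Consider the case where Buyer 1 bids 3, Buyer 2 bids 3, Buyer 3 bids 3 and Buyer 5 bids 11.
Truthful bid 4: loses but pays 4, utility -4.
Bid 3 instead: loses but pays 3, utility -3.
Since -3 > -4, bidding 3 is strictly better here, so truthful bidding is not dominant.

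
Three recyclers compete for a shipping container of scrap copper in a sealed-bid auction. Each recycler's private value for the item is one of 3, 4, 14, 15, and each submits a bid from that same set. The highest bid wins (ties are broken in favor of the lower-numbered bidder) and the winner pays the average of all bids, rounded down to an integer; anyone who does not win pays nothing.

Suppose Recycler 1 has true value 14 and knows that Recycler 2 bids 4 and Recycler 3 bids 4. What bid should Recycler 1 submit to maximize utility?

4

Bid 3: loses, pays 0, utility 0.
Bid 4: wins, pays 4, utility 14 - 4 = 10.
Bid 14: wins, pays 7, utility 14 - 7 = 7.
Bid 15: wins, pays 7, utility 14 - 7 = 7.
The best choice is 4 with utility 10.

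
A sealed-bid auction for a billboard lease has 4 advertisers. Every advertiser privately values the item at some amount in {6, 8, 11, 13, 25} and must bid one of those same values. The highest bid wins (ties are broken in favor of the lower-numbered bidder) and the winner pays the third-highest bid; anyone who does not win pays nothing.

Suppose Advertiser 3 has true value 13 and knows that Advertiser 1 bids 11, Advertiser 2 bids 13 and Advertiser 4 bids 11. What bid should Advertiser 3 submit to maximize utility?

Bid 6: loses, pays 0, utility 0.
Bid 8: loses, pays 0, utility 0.
Bid 11: loses, pays 0, utility 0.
Bid 13: loses, pays 0, utility 0.
Bid 25: wins, pays 11, utility 13 - 11 = 2.
The best choice is 25 with utility 2.

25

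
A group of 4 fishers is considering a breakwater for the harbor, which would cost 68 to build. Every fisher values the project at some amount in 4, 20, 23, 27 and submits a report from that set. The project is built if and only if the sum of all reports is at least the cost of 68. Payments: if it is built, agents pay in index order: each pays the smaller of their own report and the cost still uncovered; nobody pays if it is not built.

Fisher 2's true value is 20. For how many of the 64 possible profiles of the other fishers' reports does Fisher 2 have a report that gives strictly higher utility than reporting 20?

23

Others report (20, 20, 27): truth gives 0; report 4 gives 16 > 0. Violating.
Others report (20, 23, 23): truth gives 0; report 4 gives 16 > 0. Violating.
Others report (20, 23, 27): truth gives 0; report 4 gives 16 > 0. Violating.
Others report (20, 27, 20): truth gives 0; report 4 gives 16 > 0. Violating.
Others report (4, 4, 4): truth gives 0; no alternative beats it.
Others report (4, 4, 20): truth gives 0; no alternative beats it.
(Checking all 64 profiles: 23 have a profitable deviation, 41 do not.)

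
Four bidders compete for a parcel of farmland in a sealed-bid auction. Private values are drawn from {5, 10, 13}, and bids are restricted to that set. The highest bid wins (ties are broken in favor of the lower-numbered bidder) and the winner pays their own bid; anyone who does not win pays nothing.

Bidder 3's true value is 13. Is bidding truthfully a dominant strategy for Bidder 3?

No

Consider the case where Bidder 1 bids 5, Bidder 2 bids 5 and Bidder 4 bids 5.
Truthful bid 13: wins, pays 13, utility 13 - 13 = 0.
Bid 10 instead: wins, pays 10, utility 13 - 10 = 3.
Since 3 > 0, bidding 10 is strictly better here, so truthful bidding is not dominant.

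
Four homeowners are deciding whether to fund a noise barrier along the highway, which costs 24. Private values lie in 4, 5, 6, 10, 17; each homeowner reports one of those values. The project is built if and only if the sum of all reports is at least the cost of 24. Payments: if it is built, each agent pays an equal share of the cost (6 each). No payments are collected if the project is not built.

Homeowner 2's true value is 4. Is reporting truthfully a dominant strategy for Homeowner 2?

Check each profile of the others' reports and compare truth against every alternative report.
Others report (4, 5, 10): truth gives 0, best alternative gives -2.
Others report (4, 10, 5): truth gives 0, best alternative gives -2.
Others report (5, 4, 10): truth gives 0, best alternative gives -2.
Others report (5, 10, 4): truth gives 0, best alternative gives -2.
Others report (10, 4, 5): truth gives 0, best alternative gives -2.
Others report (10, 5, 4): truth gives 0, best alternative gives -2.
(Remaining 119 profiles checked similarly; truth is weakly best in each.)
In every case the truthful report is at least as good as any alternative, so it is a dominant strategy.

Yes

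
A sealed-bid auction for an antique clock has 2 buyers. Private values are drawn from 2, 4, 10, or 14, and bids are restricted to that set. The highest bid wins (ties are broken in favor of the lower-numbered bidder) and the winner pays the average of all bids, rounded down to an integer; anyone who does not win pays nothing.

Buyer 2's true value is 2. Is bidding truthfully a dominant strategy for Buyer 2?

Check each profile of the others' bids and compare truth against every alternative bid.
Others bid (2): truth gives 0, best alternative gives -1.
Others bid (4): truth gives 0, best alternative gives 0.
Others bid (10): truth gives 0, best alternative gives 0.
Others bid (14): truth gives 0, best alternative gives 0.
In every case the truthful bid is at least as good as any alternative, so it is a dominant strategy.

Yes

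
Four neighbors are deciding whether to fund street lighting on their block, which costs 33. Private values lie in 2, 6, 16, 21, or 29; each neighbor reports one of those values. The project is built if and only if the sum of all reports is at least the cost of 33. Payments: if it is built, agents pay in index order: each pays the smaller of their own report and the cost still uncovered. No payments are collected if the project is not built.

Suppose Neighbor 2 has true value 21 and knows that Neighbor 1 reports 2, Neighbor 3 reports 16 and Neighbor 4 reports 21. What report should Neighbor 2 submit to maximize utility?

Report 2: project built, pays 2, utility 21 - 2 = 19.
Report 6: project built, pays 6, utility 21 - 6 = 15.
Report 16: project built, pays 16, utility 21 - 16 = 5.
Report 21: project built, pays 21, utility 21 - 21 = 0.
Report 29: project built, pays 29, utility 21 - 29 = -8.
The best choice is 2 with utility 19.

2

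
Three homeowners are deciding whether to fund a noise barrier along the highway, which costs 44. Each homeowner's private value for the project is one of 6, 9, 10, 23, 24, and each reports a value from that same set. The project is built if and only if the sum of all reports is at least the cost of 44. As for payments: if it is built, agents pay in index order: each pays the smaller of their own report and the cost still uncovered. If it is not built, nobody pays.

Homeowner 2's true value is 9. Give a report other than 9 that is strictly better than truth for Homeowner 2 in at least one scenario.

6

Suppose Homeowner 1 reports 23 and Homeowner 3 reports 23.
Report 9: project built, pays 9, utility 9 - 9 = 0.
Report 6: project built, pays 6, utility 9 - 6 = 3.
So reporting 6 beats truth here (3 > 0).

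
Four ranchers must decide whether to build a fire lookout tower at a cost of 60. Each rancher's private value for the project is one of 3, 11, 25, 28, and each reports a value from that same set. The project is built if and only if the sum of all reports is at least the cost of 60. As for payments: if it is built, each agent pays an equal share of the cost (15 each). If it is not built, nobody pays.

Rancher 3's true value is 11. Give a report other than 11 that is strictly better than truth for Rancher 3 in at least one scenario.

3

Suppose Rancher 1 reports 3, Rancher 2 reports 25 and Rancher 4 reports 25.
Report 11: project built, pays 15, utility 11 - 15 = -4.
Report 3: project not built, utility 0.
So reporting 3 beats truth here (0 > -4).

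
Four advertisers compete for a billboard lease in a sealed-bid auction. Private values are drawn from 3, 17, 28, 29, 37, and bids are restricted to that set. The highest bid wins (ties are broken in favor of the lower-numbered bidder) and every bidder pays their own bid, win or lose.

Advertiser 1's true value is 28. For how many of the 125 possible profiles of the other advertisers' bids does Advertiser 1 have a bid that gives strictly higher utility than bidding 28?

106

Others bid (3, 3, 3): truth gives 0; bid 3 gives 25 > 0. Violating.
Others bid (3, 3, 17): truth gives 0; bid 17 gives 11 > 0. Violating.
Others bid (3, 3, 29): truth gives -28; bid 29 gives -1 > -28. Violating.
Others bid (3, 3, 37): truth gives -28; bid 3 gives -3 > -28. Violating.
Others bid (3, 3, 28): truth gives 0; no alternative beats it.
Others bid (3, 17, 28): truth gives 0; no alternative beats it.
(Checking all 125 profiles: 106 have a profitable deviation, 19 do not.)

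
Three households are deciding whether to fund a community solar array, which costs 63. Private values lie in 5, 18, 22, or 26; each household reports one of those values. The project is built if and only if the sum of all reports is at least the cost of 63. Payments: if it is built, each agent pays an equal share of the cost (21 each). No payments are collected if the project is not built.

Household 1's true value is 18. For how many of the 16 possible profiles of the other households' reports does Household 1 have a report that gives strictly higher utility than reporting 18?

3

Others report (22, 26): truth gives -3; report 5 gives 0 > -3. Violating.
Others report (26, 22): truth gives -3; report 5 gives 0 > -3. Violating.
Others report (26, 26): truth gives -3; report 5 gives 0 > -3. Violating.
Others report (5, 5): truth gives 0; no alternative beats it.
Others report (5, 18): truth gives 0; no alternative beats it.
(Checking all 16 profiles: 3 have a profitable deviation, 13 do not.)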